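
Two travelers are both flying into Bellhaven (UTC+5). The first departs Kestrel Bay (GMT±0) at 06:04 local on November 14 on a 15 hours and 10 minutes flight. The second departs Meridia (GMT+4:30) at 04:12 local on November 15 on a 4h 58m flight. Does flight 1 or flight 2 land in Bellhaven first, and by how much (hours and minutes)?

Flight 1 departs at 06:04 UTC (Nov 14).
+15 hours and 10 minutes → arrive 21:14 UTC on Nov 14.
Flight 2 in UTC: 04:12 − 4:30 = 23:42 on Nov 14.
+4 hours and 58 minutes → arrive 04:40 UTC on Nov 15.
Flight 1 lands earlier by 7 hours 26 minutes.

the first, by 7 hours 26 minutes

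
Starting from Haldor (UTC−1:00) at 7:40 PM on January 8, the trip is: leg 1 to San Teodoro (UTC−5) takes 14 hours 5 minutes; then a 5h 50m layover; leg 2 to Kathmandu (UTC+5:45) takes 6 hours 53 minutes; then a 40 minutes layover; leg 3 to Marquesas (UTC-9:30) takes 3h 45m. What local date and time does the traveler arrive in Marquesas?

6:23 PM on January 9

Convert departure to UTC: 7:40 PM + 1:00 = 8:40 PM UTC on Jan 8.
Add 14 hours and 5 minutes leg 1 → 10:45 AM UTC (Jan 9).
Add 5 hours and 50 minutes layover in San Teodoro → 4:35 PM UTC.
Add 6 hours and 53 minutes leg 2 → 11:28 PM UTC.
Add 40 minutes layover in Kathmandu → 12:08 AM UTC (Jan 10).
Add 3 hours 45 minutes leg 3 → 3:53 AM UTC.
Marquesas is UTC−9:30, so local arrival = 3:53 AM − 9:30 = 6:23 PM on Jan 9.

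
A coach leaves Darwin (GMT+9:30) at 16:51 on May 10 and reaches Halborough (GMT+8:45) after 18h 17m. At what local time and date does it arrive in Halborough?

Halborough is 0:45 behind Darwin.
After 18 hours and 17 minutes it is 11:08 (May 11) in Darwin.
Shift by the zone difference: 11:08 − 0:45 = 10:23 on May 11 in Halborough.

10:23 on May 11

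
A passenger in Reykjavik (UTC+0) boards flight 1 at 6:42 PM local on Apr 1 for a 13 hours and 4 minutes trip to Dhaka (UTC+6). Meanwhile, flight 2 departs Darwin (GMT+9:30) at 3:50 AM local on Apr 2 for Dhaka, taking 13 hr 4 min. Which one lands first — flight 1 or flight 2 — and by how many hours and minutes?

Flight 1 departs at 6:42 PM UTC (Apr 1).
+13 hours and 4 minutes → arrive 7:46 AM UTC on Apr 2.
Flight 2 in UTC: 3:50 AM − 9:30 = 6:20 PM on Apr 1.
+13 hours 4 minutes → arrive 7:24 AM UTC on Apr 2.
Flight 2 lands earlier by 22 minutes.

the second, by 22 minutes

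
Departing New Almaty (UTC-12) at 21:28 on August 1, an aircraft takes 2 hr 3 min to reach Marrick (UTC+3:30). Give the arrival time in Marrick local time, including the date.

15:01 on Aug 2

Convert departure to UTC: 21:28 + 12:00 = 09:28 UTC on Aug 2.
Add 2 hours 3 minutes travel time → 11:31 UTC.
Marrick is UTC+3:30, so local arrival = 11:31 + 3:30 = 15:01 on Aug 2.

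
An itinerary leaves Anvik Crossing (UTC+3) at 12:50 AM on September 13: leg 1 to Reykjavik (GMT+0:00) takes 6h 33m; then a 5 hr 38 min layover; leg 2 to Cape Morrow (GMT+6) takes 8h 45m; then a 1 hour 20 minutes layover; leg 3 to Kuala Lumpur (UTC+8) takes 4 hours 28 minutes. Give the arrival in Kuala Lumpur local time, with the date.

8:34 AM on September 14

Convert departure to UTC: 12:50 AM − 3:00 = 9:50 PM UTC on Sep 12.
Add 6 hours and 33 minutes leg 1 → 4:23 AM UTC (Sep 13).
Add 5 hours 38 minutes layover in Reykjavik → 10:01 AM UTC.
Add 8 hours and 45 minutes leg 2 → 6:46 PM UTC.
Add 1 hour and 20 minutes layover in Cape Morrow → 8:06 PM UTC.
Add 4 hours 28 minutes leg 3 → 12:34 AM UTC (Sep 14).
Kuala Lumpur is UTC+8:00, so local arrival = 12:34 AM + 8:00 = 8:34 AM on Sep 14.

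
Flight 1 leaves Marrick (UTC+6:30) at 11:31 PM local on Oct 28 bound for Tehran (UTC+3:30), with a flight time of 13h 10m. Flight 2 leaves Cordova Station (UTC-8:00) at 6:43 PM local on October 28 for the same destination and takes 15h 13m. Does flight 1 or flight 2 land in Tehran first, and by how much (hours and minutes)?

Flight 1 in UTC: 11:31 PM − 6:30 = 5:01 PM on Oct 28.
+13 hours 10 minutes → arrive 6:11 AM UTC on Oct 29.
Flight 2 in UTC: 6:43 PM + 8:00 = 2:43 AM on Oct 29.
+15 hours 13 minutes → arrive 5:56 PM UTC on Oct 29.
Flight 1 lands earlier by 11 hours 45 minutes.

the first, by 11 hours 45 minutes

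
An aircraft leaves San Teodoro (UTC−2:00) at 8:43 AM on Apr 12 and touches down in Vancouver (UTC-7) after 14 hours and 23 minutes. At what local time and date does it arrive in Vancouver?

Convert departure to UTC: 8:43 AM + 2:00 = 10:43 AM UTC on Apr 12.
Add 14 hours and 23 minutes travel time → 1:06 AM UTC (Apr 13).
Vancouver is UTC−7:00, so local arrival = 1:06 AM − 7:00 = 6:06 PM on Apr 12.

6:06 PM on April 12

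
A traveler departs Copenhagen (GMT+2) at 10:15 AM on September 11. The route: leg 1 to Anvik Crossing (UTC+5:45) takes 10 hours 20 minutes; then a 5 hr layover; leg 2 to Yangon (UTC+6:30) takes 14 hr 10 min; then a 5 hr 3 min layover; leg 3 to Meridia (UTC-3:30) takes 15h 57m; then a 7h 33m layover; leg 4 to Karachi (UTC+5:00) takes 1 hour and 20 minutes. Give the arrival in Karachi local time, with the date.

12:38 AM on Sep 14

Convert departure to UTC: 10:15 AM − 2:00 = 8:15 AM UTC on Sep 11.
Add 10 hours and 20 minutes leg 1 → 6:35 PM UTC.
Add 5 hours layover in Anvik Crossing → 11:35 PM UTC.
Add 14 hours and 10 minutes leg 2 → 1:45 PM UTC (Sep 12).
Add 5 hours and 3 minutes layover in Yangon → 6:48 PM UTC.
Add 15 hours 57 minutes leg 3 → 10:45 AM UTC (Sep 13).
Add 7 hours and 33 minutes layover in Meridia → 6:18 PM UTC.
Add 1 hour and 20 minutes leg 4 → 7:38 PM UTC.
Karachi is UTC+5:00, so local arrival = 7:38 PM + 5:00 = 12:38 AM on Sep 14.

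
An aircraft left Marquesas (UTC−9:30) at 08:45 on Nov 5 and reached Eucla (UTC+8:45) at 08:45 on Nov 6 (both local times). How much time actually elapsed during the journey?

5 hours 45 minutes

Departure in UTC: 08:45 + 9:30 = 18:15 on Nov 5.
Arrival in UTC: 08:45 − 8:45 = 00:00 on Nov 6.
Elapsed = 00:00 − 18:15 (+1 day) = 5 hours 45 minutes.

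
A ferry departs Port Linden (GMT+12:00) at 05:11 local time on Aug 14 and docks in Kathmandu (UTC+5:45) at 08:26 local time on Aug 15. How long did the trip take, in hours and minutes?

Kathmandu is 6:15 behind Port Linden.
Clock-face elapsed time (ignoring zones) is 27 hours 15 minutes.
Actual elapsed = 27 hours 15 minutes + 6:15 = 33 hours 30 minutes.

33 hours 30 minutes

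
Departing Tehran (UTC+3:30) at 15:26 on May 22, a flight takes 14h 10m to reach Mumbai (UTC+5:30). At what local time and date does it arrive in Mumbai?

07:36 on May 23

Convert departure to UTC: 15:26 − 3:30 = 11:56 UTC on May 22.
Add 14 hours 10 minutes travel time → 02:06 UTC (May 23).
Mumbai is UTC+5:30, so local arrival = 02:06 + 5:30 = 07:36 on May 23.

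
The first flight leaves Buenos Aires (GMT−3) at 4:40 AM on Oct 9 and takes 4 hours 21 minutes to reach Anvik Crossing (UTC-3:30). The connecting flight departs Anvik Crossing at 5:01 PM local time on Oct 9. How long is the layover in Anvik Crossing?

Convert departure to UTC: 4:40 AM + 3:00 = 7:40 AM UTC on Oct 9.
Add 4 hours 21 minutes flight time → 12:01 PM UTC.
Anvik Crossing is UTC−3:30, so local arrival = 12:01 PM − 3:30 = 8:31 AM on Oct 9.
Layover = 5:01 PM − 8:31 AM = 8 hours 30 minutes.

8 hours 30 minutes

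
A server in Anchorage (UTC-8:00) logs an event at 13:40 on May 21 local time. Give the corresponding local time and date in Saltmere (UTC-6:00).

15:40 on May 21

Saltmere is 2:00 ahead of Anchorage.
Shift by the zone difference: 13:40 + 2:00 = 15:40 on May 21 in Saltmere.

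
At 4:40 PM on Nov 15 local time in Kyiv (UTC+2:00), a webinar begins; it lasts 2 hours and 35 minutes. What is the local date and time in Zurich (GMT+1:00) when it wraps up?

Zurich is 1:00 behind Kyiv.
After 2 hours 35 minutes it is 7:15 PM in Kyiv.
Shift by the zone difference: 7:15 PM − 1:00 = 6:15 PM on Nov 15 in Zurich.

6:15 PM on November 15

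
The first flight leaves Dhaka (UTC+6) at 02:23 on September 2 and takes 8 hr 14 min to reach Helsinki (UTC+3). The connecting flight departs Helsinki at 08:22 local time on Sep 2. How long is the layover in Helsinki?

Convert departure to UTC: 02:23 − 6:00 = 20:23 UTC on Sep 1.
Add 8 hours and 14 minutes flight time → 04:37 UTC (Sep 2).
Helsinki is UTC+3:00, so local arrival = 04:37 + 3:00 = 07:37 on Sep 2.
Layover = 08:22 − 07:37 = 45 minutes.

45 minutes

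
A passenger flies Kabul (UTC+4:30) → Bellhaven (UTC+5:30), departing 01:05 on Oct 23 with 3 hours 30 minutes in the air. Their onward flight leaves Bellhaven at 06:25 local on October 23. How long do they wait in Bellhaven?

50 minutes

Convert departure to UTC: 01:05 − 4:30 = 20:35 UTC on Oct 22.
Add 3 hours 30 minutes flight time → 00:05 UTC (Oct 23).
Bellhaven is UTC+5:30, so local arrival = 00:05 + 5:30 = 05:35 on Oct 23.
Layover = 06:25 − 05:35 = 50 minutes.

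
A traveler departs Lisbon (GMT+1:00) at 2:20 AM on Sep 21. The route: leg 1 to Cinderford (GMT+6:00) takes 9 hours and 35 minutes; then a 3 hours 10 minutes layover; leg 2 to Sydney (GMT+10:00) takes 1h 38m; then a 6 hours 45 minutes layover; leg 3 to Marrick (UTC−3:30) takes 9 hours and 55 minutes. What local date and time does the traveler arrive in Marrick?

4:53 AM on September 22

Convert departure to UTC: 2:20 AM − 1:00 = 1:20 AM UTC on Sep 21.
Add 9 hours 35 minutes leg 1 → 10:55 AM UTC.
Add 3 hours and 10 minutes layover in Cinderford → 2:05 PM UTC.
Add 1 hour and 38 minutes leg 2 → 3:43 PM UTC.
Add 6 hours and 45 minutes layover in Sydney → 10:28 PM UTC.
Add 9 hours 55 minutes leg 3 → 8:23 AM UTC (Sep 22).
Marrick is UTC−3:30, so local arrival = 8:23 AM − 3:30 = 4:53 AM on Sep 22.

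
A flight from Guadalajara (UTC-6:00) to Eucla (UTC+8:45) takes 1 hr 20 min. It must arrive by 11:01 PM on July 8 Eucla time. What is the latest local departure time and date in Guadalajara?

Target arrival in UTC: 11:01 PM − 8:45 = 2:16 PM on Jul 8.
Subtract 1 hour and 20 minutes → departure 12:56 PM UTC on Jul 8.
Guadalajara is UTC−6:00: 12:56 PM − 6:00 = 6:56 AM on Jul 8.

6:56 AM on Jul 8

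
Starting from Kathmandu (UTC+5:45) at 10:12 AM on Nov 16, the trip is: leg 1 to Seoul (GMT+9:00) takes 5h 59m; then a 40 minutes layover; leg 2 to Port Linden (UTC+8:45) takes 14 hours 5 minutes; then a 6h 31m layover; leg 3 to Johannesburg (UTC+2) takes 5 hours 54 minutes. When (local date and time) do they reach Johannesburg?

3:36 PM on Nov 17

Convert departure to UTC: 10:12 AM − 5:45 = 4:27 AM UTC on Nov 16.
Add 5 hours and 59 minutes leg 1 → 10:26 AM UTC.
Add 40 minutes layover in Seoul → 11:06 AM UTC.
Add 14 hours and 5 minutes leg 2 → 1:11 AM UTC (Nov 17).
Add 6 hours and 31 minutes layover in Port Linden → 7:42 AM UTC.
Add 5 hours 54 minutes leg 3 → 1:36 PM UTC.
Johannesburg is UTC+2:00, so local arrival = 1:36 PM + 2:00 = 3:36 PM on Nov 17.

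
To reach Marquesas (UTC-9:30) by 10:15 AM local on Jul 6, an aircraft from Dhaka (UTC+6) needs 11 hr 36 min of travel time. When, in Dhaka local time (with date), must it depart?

2:09 PM on July 6

Target arrival in UTC: 10:15 AM + 9:30 = 7:45 PM on Jul 6.
Subtract 11 hours 36 minutes → departure 8:09 AM UTC on Jul 6.
Dhaka is UTC+6:00: 8:09 AM + 6:00 = 2:09 PM on Jul 6.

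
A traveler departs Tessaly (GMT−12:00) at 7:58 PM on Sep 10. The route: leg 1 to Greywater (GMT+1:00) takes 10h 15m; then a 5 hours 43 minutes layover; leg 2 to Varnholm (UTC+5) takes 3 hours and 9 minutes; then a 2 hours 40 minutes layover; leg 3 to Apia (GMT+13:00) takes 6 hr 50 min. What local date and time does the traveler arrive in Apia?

Convert departure to UTC: 7:58 PM + 12:00 = 7:58 AM UTC on Sep 11.
Add 10 hours and 15 minutes leg 1 → 6:13 PM UTC.
Add 5 hours and 43 minutes layover in Greywater → 11:56 PM UTC.
Add 3 hours and 9 minutes leg 2 → 3:05 AM UTC (Sep 12).
Add 2 hours 40 minutes layover in Varnholm → 5:45 AM UTC.
Add 6 hours and 50 minutes leg 3 → 12:35 PM UTC.
Apia is UTC+13:00, so local arrival = 12:35 PM + 13:00 = 1:35 AM on Sep 13.

1:35 AM on September 13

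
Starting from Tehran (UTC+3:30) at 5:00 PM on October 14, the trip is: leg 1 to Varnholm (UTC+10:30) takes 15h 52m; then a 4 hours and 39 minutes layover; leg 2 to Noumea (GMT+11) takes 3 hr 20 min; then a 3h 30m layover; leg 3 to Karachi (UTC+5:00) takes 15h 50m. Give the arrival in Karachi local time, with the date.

Convert departure to UTC: 5:00 PM − 3:30 = 1:30 PM UTC on Oct 14.
Add 15 hours and 52 minutes leg 1 → 5:22 AM UTC (Oct 15).
Add 4 hours 39 minutes layover in Varnholm → 10:01 AM UTC.
Add 3 hours and 20 minutes leg 2 → 1:21 PM UTC.
Add 3 hours 30 minutes layover in Noumea → 4:51 PM UTC.
Add 15 hours and 50 minutes leg 3 → 8:41 AM UTC (Oct 16).
Karachi is UTC+5:00, so local arrival = 8:41 AM + 5:00 = 1:41 PM on Oct 16.

1:41 PM on October 16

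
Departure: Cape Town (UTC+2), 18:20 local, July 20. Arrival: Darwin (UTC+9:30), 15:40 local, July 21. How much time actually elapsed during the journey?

13 hours 50 minutes

Darwin is 7:30 ahead of Cape Town.
Clock-face elapsed time (ignoring zones) is 21 hours 20 minutes.
Actual elapsed = 21 hours 20 minutes − 7:30 = 13 hours 50 minutes.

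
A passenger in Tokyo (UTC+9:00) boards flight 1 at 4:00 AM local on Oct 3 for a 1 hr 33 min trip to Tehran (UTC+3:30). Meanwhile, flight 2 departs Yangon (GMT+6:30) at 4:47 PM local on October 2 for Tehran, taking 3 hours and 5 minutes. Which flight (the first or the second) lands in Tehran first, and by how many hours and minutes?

Flight 1 in UTC: 4:00 AM − 9:00 = 7:00 PM on Oct 2.
+1 hour and 33 minutes → arrive 8:33 PM UTC on Oct 2.
Flight 2 in UTC: 4:47 PM − 6:30 = 10:17 AM on Oct 2.
+3 hours and 5 minutes → arrive 1:22 PM UTC on Oct 2.
Flight 2 lands earlier by 7 hours 11 minutes.

the second, by 7 hours 11 minutes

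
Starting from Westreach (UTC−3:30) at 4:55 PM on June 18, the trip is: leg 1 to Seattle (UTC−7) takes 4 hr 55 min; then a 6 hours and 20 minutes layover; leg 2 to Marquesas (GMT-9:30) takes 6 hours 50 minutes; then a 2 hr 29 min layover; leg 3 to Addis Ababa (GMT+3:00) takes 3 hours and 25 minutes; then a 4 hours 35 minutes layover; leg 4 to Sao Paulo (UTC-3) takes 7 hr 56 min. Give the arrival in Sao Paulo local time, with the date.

5:55 AM on Jun 20

Convert departure to UTC: 4:55 PM + 3:30 = 8:25 PM UTC on Jun 18.
Add 4 hours 55 minutes leg 1 → 1:20 AM UTC (Jun 19).
Add 6 hours and 20 minutes layover in Seattle → 7:40 AM UTC.
Add 6 hours and 50 minutes leg 2 → 2:30 PM UTC.
Add 2 hours and 29 minutes layover in Marquesas → 4:59 PM UTC.
Add 3 hours and 25 minutes leg 3 → 8:24 PM UTC.
Add 4 hours 35 minutes layover in Addis Ababa → 12:59 AM UTC (Jun 20).
Add 7 hours and 56 minutes leg 4 → 8:55 AM UTC.
Sao Paulo is UTC−3:00, so local arrival = 8:55 AM − 3:00 = 5:55 AM on Jun 20.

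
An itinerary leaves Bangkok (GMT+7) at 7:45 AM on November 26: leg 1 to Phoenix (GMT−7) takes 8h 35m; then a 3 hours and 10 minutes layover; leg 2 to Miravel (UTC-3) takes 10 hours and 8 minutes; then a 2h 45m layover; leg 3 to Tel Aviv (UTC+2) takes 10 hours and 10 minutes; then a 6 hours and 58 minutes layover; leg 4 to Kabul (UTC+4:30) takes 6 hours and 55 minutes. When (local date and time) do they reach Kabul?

Convert departure to UTC: 7:45 AM − 7:00 = 12:45 AM UTC on Nov 26.
Add 8 hours 35 minutes leg 1 → 9:20 AM UTC.
Add 3 hours and 10 minutes layover in Phoenix → 12:30 PM UTC.
Add 10 hours and 8 minutes leg 2 → 10:38 PM UTC.
Add 2 hours and 45 minutes layover in Miravel → 1:23 AM UTC (Nov 27).
Add 10 hours and 10 minutes leg 3 → 11:33 AM UTC.
Add 6 hours and 58 minutes layover in Tel Aviv → 6:31 PM UTC.
Add 6 hours 55 minutes leg 4 → 1:26 AM UTC (Nov 28).
Kabul is UTC+4:30, so local arrival = 1:26 AM + 4:30 = 5:56 AM on Nov 28.

5:56 AM on November 28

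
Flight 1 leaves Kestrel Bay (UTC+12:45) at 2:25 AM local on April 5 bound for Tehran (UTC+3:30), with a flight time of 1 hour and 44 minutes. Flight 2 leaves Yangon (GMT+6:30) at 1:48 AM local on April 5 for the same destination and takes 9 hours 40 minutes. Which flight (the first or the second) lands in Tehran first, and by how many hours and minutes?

the first, by 13 hours 34 minutes

Flight 1 in UTC: 2:25 AM − 12:45 = 1:40 PM on Apr 4.
+1 hour 44 minutes → arrive 3:24 PM UTC on Apr 4.
Flight 2 in UTC: 1:48 AM − 6:30 = 7:18 PM on Apr 4.
+9 hours and 40 minutes → arrive 4:58 AM UTC on Apr 5.
Flight 1 lands earlier by 13 hours 34 minutes.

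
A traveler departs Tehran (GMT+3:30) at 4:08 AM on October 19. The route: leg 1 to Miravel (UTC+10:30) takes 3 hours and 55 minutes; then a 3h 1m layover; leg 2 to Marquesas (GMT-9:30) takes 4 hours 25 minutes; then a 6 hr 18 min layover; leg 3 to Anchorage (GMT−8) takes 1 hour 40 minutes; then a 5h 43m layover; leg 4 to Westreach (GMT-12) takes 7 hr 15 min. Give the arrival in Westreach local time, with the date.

8:55 PM on October 19

Convert departure to UTC: 4:08 AM − 3:30 = 12:38 AM UTC on Oct 19.
Add 3 hours 55 minutes leg 1 → 4:33 AM UTC.
Add 3 hours and 1 minute layover in Miravel → 7:34 AM UTC.
Add 4 hours and 25 minutes leg 2 → 11:59 AM UTC.
Add 6 hours and 18 minutes layover in Marquesas → 6:17 PM UTC.
Add 1 hour 40 minutes leg 3 → 7:57 PM UTC.
Add 5 hours 43 minutes layover in Anchorage → 1:40 AM UTC (Oct 20).
Add 7 hours 15 minutes leg 4 → 8:55 AM UTC.
Westreach is UTC−12:00, so local arrival = 8:55 AM − 12:00 = 8:55 PM on Oct 19.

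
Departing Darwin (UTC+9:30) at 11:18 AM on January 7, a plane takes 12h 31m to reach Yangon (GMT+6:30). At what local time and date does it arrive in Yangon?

Convert departure to UTC: 11:18 AM − 9:30 = 1:48 AM UTC on Jan 7.
Add 12 hours and 31 minutes travel time → 2:19 PM UTC.
Yangon is UTC+6:30, so local arrival = 2:19 PM + 6:30 = 8:49 PM on Jan 7.

8:49 PM on January 7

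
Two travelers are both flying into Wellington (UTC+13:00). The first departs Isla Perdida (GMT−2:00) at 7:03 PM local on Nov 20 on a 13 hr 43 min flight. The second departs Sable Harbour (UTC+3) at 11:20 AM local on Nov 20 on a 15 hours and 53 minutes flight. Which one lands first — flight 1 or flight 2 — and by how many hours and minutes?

Flight 1 in UTC: 7:03 PM + 2:00 = 9:03 PM on Nov 20.
+13 hours and 43 minutes → arrive 10:46 AM UTC on Nov 21.
Flight 2 in UTC: 11:20 AM − 3:00 = 8:20 AM on Nov 20.
+15 hours and 53 minutes → arrive 12:13 AM UTC on Nov 21.
Flight 2 lands earlier by 10 hours 33 minutes.

the second, by 10 hours 33 minutes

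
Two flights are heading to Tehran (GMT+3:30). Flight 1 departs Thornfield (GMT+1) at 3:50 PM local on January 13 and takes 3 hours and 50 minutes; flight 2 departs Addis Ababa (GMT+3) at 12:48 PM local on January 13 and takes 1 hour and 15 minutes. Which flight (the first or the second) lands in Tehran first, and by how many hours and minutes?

the second, by 7 hours 37 minutes

Flight 1 in UTC: 3:50 PM − 1:00 = 2:50 PM on Jan 13.
+3 hours and 50 minutes → arrive 6:40 PM UTC on Jan 13.
Flight 2 in UTC: 12:48 PM − 3:00 = 9:48 AM on Jan 13.
+1 hour 15 minutes → arrive 11:03 AM UTC on Jan 13.
Flight 2 lands earlier by 7 hours 37 minutes.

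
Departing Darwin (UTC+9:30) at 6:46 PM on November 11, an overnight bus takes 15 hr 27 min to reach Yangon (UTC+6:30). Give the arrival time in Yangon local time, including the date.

Yangon is 3:00 behind Darwin.
After 15 hours 27 minutes it is 10:13 AM (Nov 12) in Darwin.
Shift by the zone difference: 10:13 AM − 3:00 = 7:13 AM on Nov 12 in Yangon.

7:13 AM on Nov 12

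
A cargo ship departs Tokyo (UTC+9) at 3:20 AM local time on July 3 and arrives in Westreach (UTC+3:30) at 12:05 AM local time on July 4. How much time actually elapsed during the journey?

26 hours 15 minutes

Departure in UTC: 3:20 AM − 9:00 = 6:20 PM on Jul 2.
Arrival in UTC: 12:05 AM − 3:30 = 8:35 PM on Jul 3.
Elapsed = 8:35 PM − 6:20 PM (+1 day) = 26 hours 15 minutes.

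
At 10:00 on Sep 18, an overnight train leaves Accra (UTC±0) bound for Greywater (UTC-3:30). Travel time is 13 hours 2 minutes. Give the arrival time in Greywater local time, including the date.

19:32 on September 18

Accra is at UTC+0, so departure is already 10:00 UTC on Sep 18.
Add 13 hours 2 minutes travel time → 23:02 UTC.
Greywater is UTC−3:30, so local arrival = 23:02 − 3:30 = 19:32 on Sep 18.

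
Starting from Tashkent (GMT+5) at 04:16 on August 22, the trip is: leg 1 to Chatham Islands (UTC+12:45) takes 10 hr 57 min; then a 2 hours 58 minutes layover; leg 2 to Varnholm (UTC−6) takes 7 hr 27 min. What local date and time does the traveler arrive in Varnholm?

Convert departure to UTC: 04:16 − 5:00 = 23:16 UTC on Aug 21.
Add 10 hours and 57 minutes leg 1 → 10:13 UTC (Aug 22).
Add 2 hours 58 minutes layover in Chatham Islands → 13:11 UTC.
Add 7 hours 27 minutes leg 2 → 20:38 UTC.
Varnholm is UTC−6:00, so local arrival = 20:38 − 6:00 = 14:38 on Aug 22.

14:38 on Aug 22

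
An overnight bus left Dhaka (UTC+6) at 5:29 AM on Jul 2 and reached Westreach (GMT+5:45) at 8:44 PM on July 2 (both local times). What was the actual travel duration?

Departure in UTC: 5:29 AM − 6:00 = 11:29 PM on Jul 1.
Arrival in UTC: 8:44 PM − 5:45 = 2:59 PM on Jul 2.
Elapsed = 2:59 PM − 11:29 PM (+1 day) = 15 hours 30 minutes.

15 hours 30 minutes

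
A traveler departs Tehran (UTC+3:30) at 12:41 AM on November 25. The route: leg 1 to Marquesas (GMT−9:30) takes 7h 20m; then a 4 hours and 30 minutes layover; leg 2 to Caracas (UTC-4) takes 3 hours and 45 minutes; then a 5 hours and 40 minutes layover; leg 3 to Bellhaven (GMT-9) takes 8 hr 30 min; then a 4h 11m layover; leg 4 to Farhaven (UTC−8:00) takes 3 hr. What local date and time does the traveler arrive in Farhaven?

2:07 AM on Nov 26

Convert departure to UTC: 12:41 AM − 3:30 = 9:11 PM UTC on Nov 24.
Add 7 hours and 20 minutes leg 1 → 4:31 AM UTC (Nov 25).
Add 4 hours 30 minutes layover in Marquesas → 9:01 AM UTC.
Add 3 hours 45 minutes leg 2 → 12:46 PM UTC.
Add 5 hours and 40 minutes layover in Caracas → 6:26 PM UTC.
Add 8 hours 30 minutes leg 3 → 2:56 AM UTC (Nov 26).
Add 4 hours 11 minutes layover in Bellhaven → 7:07 AM UTC.
Add 3 hours leg 4 → 10:07 AM UTC.
Farhaven is UTC−8:00, so local arrival = 10:07 AM − 8:00 = 2:07 AM on Nov 26.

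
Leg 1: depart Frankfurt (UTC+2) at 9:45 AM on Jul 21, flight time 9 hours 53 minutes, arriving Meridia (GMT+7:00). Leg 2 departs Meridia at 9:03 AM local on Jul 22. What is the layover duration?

Convert departure to UTC: 9:45 AM − 2:00 = 7:45 AM UTC on Jul 21.
Add 9 hours and 53 minutes flight time → 5:38 PM UTC.
Meridia is UTC+7:00, so local arrival = 5:38 PM + 7:00 = 12:38 AM on Jul 22.
Layover = 9:03 AM − 12:38 AM = 8 hours 25 minutes.

8 hours 25 minutes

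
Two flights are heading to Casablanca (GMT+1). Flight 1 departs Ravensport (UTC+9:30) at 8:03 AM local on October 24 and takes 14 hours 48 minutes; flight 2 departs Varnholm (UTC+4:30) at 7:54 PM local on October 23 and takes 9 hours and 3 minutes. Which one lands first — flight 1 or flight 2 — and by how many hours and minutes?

the second, by 12 hours 54 minutes

Flight 1 in UTC: 8:03 AM − 9:30 = 10:33 PM on Oct 23.
+14 hours 48 minutes → arrive 1:21 PM UTC on Oct 24.
Flight 2 in UTC: 7:54 PM − 4:30 = 3:24 PM on Oct 23.
+9 hours and 3 minutes → arrive 12:27 AM UTC on Oct 24.
Flight 2 lands earlier by 12 hours 54 minutes.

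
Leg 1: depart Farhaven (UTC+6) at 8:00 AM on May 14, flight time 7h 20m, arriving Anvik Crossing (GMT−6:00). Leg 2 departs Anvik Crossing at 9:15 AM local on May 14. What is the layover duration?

5 hours 55 minutes

Convert departure to UTC: 8:00 AM − 6:00 = 2:00 AM UTC on May 14.
Add 7 hours 20 minutes flight time → 9:20 AM UTC.
Anvik Crossing is UTC−6:00, so local arrival = 9:20 AM − 6:00 = 3:20 AM on May 14.
Layover = 9:15 AM − 3:20 AM = 5 hours 55 minutes.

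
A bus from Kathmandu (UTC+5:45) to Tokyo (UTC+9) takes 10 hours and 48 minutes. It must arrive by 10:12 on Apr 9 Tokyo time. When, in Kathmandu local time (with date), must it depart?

20:09 on April 8

Target arrival in UTC: 10:12 − 9:00 = 01:12 on Apr 9.
Subtract 10 hours 48 minutes → departure 14:24 UTC on Apr 8.
Kathmandu is UTC+5:45: 14:24 + 5:45 = 20:09 on Apr 8.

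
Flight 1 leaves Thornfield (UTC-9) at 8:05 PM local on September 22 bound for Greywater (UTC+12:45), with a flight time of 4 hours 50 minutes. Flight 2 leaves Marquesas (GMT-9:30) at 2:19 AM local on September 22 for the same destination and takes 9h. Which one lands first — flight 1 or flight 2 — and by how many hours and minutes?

the second, by 13 hours 6 minutes

Flight 1 in UTC: 8:05 PM + 9:00 = 5:05 AM on Sep 23.
+4 hours and 50 minutes → arrive 9:55 AM UTC on Sep 23.
Flight 2 in UTC: 2:19 AM + 9:30 = 11:49 AM on Sep 22.
+9 hours → arrive 8:49 PM UTC on Sep 22.
Flight 2 lands earlier by 13 hours 6 minutes.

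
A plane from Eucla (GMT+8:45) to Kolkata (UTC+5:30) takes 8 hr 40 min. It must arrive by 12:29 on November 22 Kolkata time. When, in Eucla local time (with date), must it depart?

07:04 on November 22

Target arrival in UTC: 12:29 − 5:30 = 06:59 on Nov 22.
Subtract 8 hours 40 minutes → departure 22:19 UTC on Nov 21.
Eucla is UTC+8:45: 22:19 + 8:45 = 07:04 on Nov 22.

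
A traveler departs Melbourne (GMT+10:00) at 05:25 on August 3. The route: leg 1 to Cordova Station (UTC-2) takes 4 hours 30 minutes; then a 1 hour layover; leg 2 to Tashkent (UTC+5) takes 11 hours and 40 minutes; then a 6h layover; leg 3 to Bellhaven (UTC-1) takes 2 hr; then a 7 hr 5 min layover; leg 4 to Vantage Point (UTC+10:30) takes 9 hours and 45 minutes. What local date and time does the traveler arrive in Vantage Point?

23:55 on Aug 4

Convert departure to UTC: 05:25 − 10:00 = 19:25 UTC on Aug 2.
Add 4 hours and 30 minutes leg 1 → 23:55 UTC.
Add 1 hour layover in Cordova Station → 00:55 UTC (Aug 3).
Add 11 hours and 40 minutes leg 2 → 12:35 UTC.
Add 6 hours layover in Tashkent → 18:35 UTC.
Add 2 hours leg 3 → 20:35 UTC.
Add 7 hours and 5 minutes layover in Bellhaven → 03:40 UTC (Aug 4).
Add 9 hours and 45 minutes leg 4 → 13:25 UTC.
Vantage Point is UTC+10:30, so local arrival = 13:25 + 10:30 = 23:55 on Aug 4.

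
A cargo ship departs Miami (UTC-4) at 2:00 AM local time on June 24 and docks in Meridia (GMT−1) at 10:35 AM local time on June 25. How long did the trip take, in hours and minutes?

Departure in UTC: 2:00 AM + 4:00 = 6:00 AM on Jun 24.
Arrival in UTC: 10:35 AM + 1:00 = 11:35 AM on Jun 25.
Elapsed = 11:35 AM − 6:00 AM (+1 day) = 29 hours 35 minutes.

29 hours 35 minutes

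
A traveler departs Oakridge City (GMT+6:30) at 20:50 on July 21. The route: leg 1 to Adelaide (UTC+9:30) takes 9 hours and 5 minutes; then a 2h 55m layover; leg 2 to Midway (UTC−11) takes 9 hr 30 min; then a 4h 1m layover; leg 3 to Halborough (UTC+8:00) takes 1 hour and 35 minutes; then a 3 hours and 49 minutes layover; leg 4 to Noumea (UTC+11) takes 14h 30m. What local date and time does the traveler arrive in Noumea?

Convert departure to UTC: 20:50 − 6:30 = 14:20 UTC on Jul 21.
Add 9 hours 5 minutes leg 1 → 23:25 UTC.
Add 2 hours 55 minutes layover in Adelaide → 02:20 UTC (Jul 22).
Add 9 hours 30 minutes leg 2 → 11:50 UTC.
Add 4 hours 1 minute layover in Midway → 15:51 UTC.
Add 1 hour 35 minutes leg 3 → 17:26 UTC.
Add 3 hours and 49 minutes layover in Halborough → 21:15 UTC.
Add 14 hours and 30 minutes leg 4 → 11:45 UTC (Jul 23).
Noumea is UTC+11:00, so local arrival = 11:45 + 11:00 = 22:45 on Jul 23.

22:45 on Jul 23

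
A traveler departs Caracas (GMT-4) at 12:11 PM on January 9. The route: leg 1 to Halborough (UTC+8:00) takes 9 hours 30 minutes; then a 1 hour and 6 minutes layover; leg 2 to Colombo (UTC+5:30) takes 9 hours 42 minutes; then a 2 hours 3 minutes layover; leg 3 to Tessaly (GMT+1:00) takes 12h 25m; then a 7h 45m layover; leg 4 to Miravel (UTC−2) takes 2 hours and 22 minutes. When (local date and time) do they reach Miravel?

Convert departure to UTC: 12:11 PM + 4:00 = 4:11 PM UTC on Jan 9.
Add 9 hours 30 minutes leg 1 → 1:41 AM UTC (Jan 10).
Add 1 hour and 6 minutes layover in Halborough → 2:47 AM UTC.
Add 9 hours 42 minutes leg 2 → 12:29 PM UTC.
Add 2 hours and 3 minutes layover in Colombo → 2:32 PM UTC.
Add 12 hours 25 minutes leg 3 → 2:57 AM UTC (Jan 11).
Add 7 hours and 45 minutes layover in Tessaly → 10:42 AM UTC.
Add 2 hours and 22 minutes leg 4 → 1:04 PM UTC.
Miravel is UTC−2:00, so local arrival = 1:04 PM − 2:00 = 11:04 AM on Jan 11.

11:04 AM on January 11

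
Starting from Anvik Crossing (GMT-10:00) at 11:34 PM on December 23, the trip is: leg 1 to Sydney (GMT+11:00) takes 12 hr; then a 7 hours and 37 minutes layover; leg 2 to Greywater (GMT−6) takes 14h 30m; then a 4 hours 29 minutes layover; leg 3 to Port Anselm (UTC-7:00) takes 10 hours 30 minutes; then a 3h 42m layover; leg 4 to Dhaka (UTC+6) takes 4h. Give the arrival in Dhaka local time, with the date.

Convert departure to UTC: 11:34 PM + 10:00 = 9:34 AM UTC on Dec 24.
Add 12 hours leg 1 → 9:34 PM UTC.
Add 7 hours 37 minutes layover in Sydney → 5:11 AM UTC (Dec 25).
Add 14 hours and 30 minutes leg 2 → 7:41 PM UTC.
Add 4 hours and 29 minutes layover in Greywater → 12:10 AM UTC (Dec 26).
Add 10 hours and 30 minutes leg 3 → 10:40 AM UTC.
Add 3 hours 42 minutes layover in Port Anselm → 2:22 PM UTC.
Add 4 hours leg 4 → 6:22 PM UTC.
Dhaka is UTC+6:00, so local arrival = 6:22 PM + 6:00 = 12:22 AM on Dec 27.

12:22 AM on December 27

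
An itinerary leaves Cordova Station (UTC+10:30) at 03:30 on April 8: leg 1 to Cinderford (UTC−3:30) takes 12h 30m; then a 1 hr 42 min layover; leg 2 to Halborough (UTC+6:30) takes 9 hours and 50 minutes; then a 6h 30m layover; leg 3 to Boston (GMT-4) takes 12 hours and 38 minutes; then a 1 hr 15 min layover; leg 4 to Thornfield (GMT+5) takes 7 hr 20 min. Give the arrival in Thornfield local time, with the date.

01:45 on April 10

Convert departure to UTC: 03:30 − 10:30 = 17:00 UTC on Apr 7.
Add 12 hours and 30 minutes leg 1 → 05:30 UTC (Apr 8).
Add 1 hour and 42 minutes layover in Cinderford → 07:12 UTC.
Add 9 hours 50 minutes leg 2 → 17:02 UTC.
Add 6 hours 30 minutes layover in Halborough → 23:32 UTC.
Add 12 hours 38 minutes leg 3 → 12:10 UTC (Apr 9).
Add 1 hour and 15 minutes layover in Boston → 13:25 UTC.
Add 7 hours 20 minutes leg 4 → 20:45 UTC.
Thornfield is UTC+5:00, so local arrival = 20:45 + 5:00 = 01:45 on Apr 10.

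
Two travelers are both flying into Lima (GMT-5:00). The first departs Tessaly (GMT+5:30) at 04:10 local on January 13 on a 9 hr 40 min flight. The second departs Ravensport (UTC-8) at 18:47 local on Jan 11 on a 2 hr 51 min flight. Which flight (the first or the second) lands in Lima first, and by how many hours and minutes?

the second, by 26 hours 42 minutes

Flight 1 in UTC: 04:10 − 5:30 = 22:40 on Jan 12.
+9 hours and 40 minutes → arrive 08:20 UTC on Jan 13.
Flight 2 in UTC: 18:47 + 8:00 = 02:47 on Jan 12.
+2 hours 51 minutes → arrive 05:38 UTC on Jan 12.
Flight 2 lands earlier by 26 hours 42 minutes.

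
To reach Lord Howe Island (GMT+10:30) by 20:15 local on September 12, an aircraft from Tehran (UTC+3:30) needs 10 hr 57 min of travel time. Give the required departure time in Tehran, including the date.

Target arrival in UTC: 20:15 − 10:30 = 09:45 on Sep 12.
Subtract 10 hours 57 minutes → departure 22:48 UTC on Sep 11.
Tehran is UTC+3:30: 22:48 + 3:30 = 02:18 on Sep 12.

02:18 on September 12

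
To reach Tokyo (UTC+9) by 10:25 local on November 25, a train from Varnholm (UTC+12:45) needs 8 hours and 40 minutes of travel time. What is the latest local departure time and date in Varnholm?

05:30 on Nov 25

Target arrival in UTC: 10:25 − 9:00 = 01:25 on Nov 25.
Subtract 8 hours and 40 minutes → departure 16:45 UTC on Nov 24.
Varnholm is UTC+12:45: 16:45 + 12:45 = 05:30 on Nov 25.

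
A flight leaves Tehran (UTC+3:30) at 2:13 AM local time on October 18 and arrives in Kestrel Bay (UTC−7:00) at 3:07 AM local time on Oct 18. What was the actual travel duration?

11 hours 24 minutes

Departure in UTC: 2:13 AM − 3:30 = 10:43 PM on Oct 17.
Arrival in UTC: 3:07 AM + 7:00 = 10:07 AM on Oct 18.
Elapsed = 10:07 AM − 10:43 PM (+1 day) = 11 hours 24 minutes.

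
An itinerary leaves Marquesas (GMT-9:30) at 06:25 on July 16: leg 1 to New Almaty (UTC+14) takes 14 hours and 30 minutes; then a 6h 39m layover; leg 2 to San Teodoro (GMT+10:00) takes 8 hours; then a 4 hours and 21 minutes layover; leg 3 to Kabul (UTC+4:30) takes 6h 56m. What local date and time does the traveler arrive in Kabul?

Convert departure to UTC: 06:25 + 9:30 = 15:55 UTC on Jul 16.
Add 14 hours 30 minutes leg 1 → 06:25 UTC (Jul 17).
Add 6 hours and 39 minutes layover in New Almaty → 13:04 UTC.
Add 8 hours leg 2 → 21:04 UTC.
Add 4 hours and 21 minutes layover in San Teodoro → 01:25 UTC (Jul 18).
Add 6 hours and 56 minutes leg 3 → 08:21 UTC.
Kabul is UTC+4:30, so local arrival = 08:21 + 4:30 = 12:51 on Jul 18.

12:51 on July 18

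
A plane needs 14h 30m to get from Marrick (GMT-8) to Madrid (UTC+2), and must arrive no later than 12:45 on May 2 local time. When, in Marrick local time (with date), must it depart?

12:15 on May 1

Target arrival in UTC: 12:45 − 2:00 = 10:45 on May 2.
Subtract 14 hours 30 minutes → departure 20:15 UTC on May 1.
Marrick is UTC−8:00: 20:15 − 8:00 = 12:15 on May 1.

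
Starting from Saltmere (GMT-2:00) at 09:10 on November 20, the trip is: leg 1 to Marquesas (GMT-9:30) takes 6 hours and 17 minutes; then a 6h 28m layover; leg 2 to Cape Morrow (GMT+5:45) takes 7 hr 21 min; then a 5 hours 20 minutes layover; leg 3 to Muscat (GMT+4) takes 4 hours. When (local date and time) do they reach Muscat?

20:36 on November 21

Convert departure to UTC: 09:10 + 2:00 = 11:10 UTC on Nov 20.
Add 6 hours and 17 minutes leg 1 → 17:27 UTC.
Add 6 hours and 28 minutes layover in Marquesas → 23:55 UTC.
Add 7 hours 21 minutes leg 2 → 07:16 UTC (Nov 21).
Add 5 hours 20 minutes layover in Cape Morrow → 12:36 UTC.
Add 4 hours leg 3 → 16:36 UTC.
Muscat is UTC+4:00, so local arrival = 16:36 + 4:00 = 20:36 on Nov 21.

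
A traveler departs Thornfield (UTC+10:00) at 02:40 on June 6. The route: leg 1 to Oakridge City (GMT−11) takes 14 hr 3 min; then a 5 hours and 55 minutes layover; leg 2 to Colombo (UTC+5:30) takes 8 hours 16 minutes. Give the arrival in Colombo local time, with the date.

Convert departure to UTC: 02:40 − 10:00 = 16:40 UTC on Jun 5.
Add 14 hours and 3 minutes leg 1 → 06:43 UTC (Jun 6).
Add 5 hours and 55 minutes layover in Oakridge City → 12:38 UTC.
Add 8 hours and 16 minutes leg 2 → 20:54 UTC.
Colombo is UTC+5:30, so local arrival = 20:54 + 5:30 = 02:24 on Jun 7.

02:24 on June 7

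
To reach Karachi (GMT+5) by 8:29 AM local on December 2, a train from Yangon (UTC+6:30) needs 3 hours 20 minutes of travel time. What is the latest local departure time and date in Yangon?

6:39 AM on December 2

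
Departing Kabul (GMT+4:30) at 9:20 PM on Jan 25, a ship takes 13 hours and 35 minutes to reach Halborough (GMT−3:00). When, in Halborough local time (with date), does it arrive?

3:25 AM on Jan 26

Convert departure to UTC: 9:20 PM − 4:30 = 4:50 PM UTC on Jan 25.
Add 13 hours 35 minutes travel time → 6:25 AM UTC (Jan 26).
Halborough is UTC−3:00, so local arrival = 6:25 AM − 3:00 = 3:25 AM on Jan 26.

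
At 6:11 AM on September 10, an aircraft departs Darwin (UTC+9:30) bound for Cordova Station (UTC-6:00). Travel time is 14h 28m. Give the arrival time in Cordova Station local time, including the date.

5:09 AM on September 10

Convert departure to UTC: 6:11 AM − 9:30 = 8:41 PM UTC on Sep 9.
Add 14 hours 28 minutes travel time → 11:09 AM UTC (Sep 10).
Cordova Station is UTC−6:00, so local arrival = 11:09 AM − 6:00 = 5:09 AM on Sep 10.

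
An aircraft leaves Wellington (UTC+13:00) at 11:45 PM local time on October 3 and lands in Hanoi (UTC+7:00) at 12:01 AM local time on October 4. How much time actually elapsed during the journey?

Departure in UTC: 11:45 PM − 13:00 = 10:45 AM on Oct 3.
Arrival in UTC: 12:01 AM − 7:00 = 5:01 PM on Oct 3.
Elapsed = 5:01 PM − 10:45 AM = 6 hours 16 minutes.

6 hours 16 minutes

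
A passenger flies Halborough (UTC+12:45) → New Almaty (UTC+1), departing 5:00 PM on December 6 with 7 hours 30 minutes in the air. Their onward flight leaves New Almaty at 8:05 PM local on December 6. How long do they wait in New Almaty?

Convert departure to UTC: 5:00 PM − 12:45 = 4:15 AM UTC on Dec 6.
Add 7 hours 30 minutes flight time → 11:45 AM UTC.
New Almaty is UTC+1:00, so local arrival = 11:45 AM + 1:00 = 12:45 PM on Dec 6.
Layover = 8:05 PM − 12:45 PM = 7 hours 20 minutes.

7 hours 20 minutes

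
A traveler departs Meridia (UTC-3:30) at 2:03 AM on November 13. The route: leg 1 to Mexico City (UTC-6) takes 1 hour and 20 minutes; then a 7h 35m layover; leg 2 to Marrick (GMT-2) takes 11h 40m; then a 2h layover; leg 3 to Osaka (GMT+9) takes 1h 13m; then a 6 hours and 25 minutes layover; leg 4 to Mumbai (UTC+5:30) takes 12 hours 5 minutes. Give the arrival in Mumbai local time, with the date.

5:21 AM on November 15

Convert departure to UTC: 2:03 AM + 3:30 = 5:33 AM UTC on Nov 13.
Add 1 hour and 20 minutes leg 1 → 6:53 AM UTC.
Add 7 hours and 35 minutes layover in Mexico City → 2:28 PM UTC.
Add 11 hours and 40 minutes leg 2 → 2:08 AM UTC (Nov 14).
Add 2 hours layover in Marrick → 4:08 AM UTC.
Add 1 hour and 13 minutes leg 3 → 5:21 AM UTC.
Add 6 hours and 25 minutes layover in Osaka → 11:46 AM UTC.
Add 12 hours 5 minutes leg 4 → 11:51 PM UTC.
Mumbai is UTC+5:30, so local arrival = 11:51 PM + 5:30 = 5:21 AM on Nov 15.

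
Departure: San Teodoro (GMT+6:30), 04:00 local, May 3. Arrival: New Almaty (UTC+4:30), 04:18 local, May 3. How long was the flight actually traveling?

2 hours 18 minutes

Departure in UTC: 04:00 − 6:30 = 21:30 on May 2.
Arrival in UTC: 04:18 − 4:30 = 23:48 on May 2.
Elapsed = 23:48 − 21:30 = 2 hours 18 minutes.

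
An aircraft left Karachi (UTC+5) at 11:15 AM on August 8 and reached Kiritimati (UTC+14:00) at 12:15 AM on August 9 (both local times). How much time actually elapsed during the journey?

4 hours

Departure in UTC: 11:15 AM − 5:00 = 6:15 AM on Aug 8.
Arrival in UTC: 12:15 AM − 14:00 = 10:15 AM on Aug 8.
Elapsed = 10:15 AM − 6:15 AM = 4 hours.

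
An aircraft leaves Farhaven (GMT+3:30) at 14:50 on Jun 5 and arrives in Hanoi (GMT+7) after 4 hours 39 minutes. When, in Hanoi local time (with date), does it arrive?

Convert departure to UTC: 14:50 − 3:30 = 11:20 UTC on Jun 5.
Add 4 hours 39 minutes travel time → 15:59 UTC.
Hanoi is UTC+7:00, so local arrival = 15:59 + 7:00 = 22:59 on Jun 5.

22:59 on June 5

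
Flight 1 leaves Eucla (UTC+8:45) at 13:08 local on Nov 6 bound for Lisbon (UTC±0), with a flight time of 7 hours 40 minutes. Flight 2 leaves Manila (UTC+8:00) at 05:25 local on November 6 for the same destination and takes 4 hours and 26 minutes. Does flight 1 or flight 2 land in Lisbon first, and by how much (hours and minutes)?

Flight 1 in UTC: 13:08 − 8:45 = 04:23 on Nov 6.
+7 hours and 40 minutes → arrive 12:03 UTC on Nov 6.
Flight 2 in UTC: 05:25 − 8:00 = 21:25 on Nov 5.
+4 hours and 26 minutes → arrive 01:51 UTC on Nov 6.
Flight 2 lands earlier by 10 hours 12 minutes.

the second, by 10 hours 12 minutes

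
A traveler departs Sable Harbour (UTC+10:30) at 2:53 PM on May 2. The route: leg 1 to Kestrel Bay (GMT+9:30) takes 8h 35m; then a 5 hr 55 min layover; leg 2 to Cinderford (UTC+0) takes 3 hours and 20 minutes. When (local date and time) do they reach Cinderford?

10:13 PM on May 2

Convert departure to UTC: 2:53 PM − 10:30 = 4:23 AM UTC on May 2.
Add 8 hours 35 minutes leg 1 → 12:58 PM UTC.
Add 5 hours 55 minutes layover in Kestrel Bay → 6:53 PM UTC.
Add 3 hours and 20 minutes leg 2 → 10:13 PM UTC.
Cinderford is UTC+0, so local arrival is the same: 10:13 PM on May 2.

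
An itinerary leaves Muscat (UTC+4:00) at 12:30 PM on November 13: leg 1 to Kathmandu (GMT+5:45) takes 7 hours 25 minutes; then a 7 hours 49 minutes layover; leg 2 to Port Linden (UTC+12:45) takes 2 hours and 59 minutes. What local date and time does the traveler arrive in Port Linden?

3:28 PM on November 14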